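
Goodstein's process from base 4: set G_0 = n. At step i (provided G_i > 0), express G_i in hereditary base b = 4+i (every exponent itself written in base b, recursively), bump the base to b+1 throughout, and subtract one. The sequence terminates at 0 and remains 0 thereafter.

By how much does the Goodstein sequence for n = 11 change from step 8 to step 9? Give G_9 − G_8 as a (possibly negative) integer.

(0) 11|_4 = 2·4 + 3 ↦ 2·5 + 3|_5 = 13 ⇒ 12
(1) 12|_5 = 2·5 + 2 ↦ 2·6 + 2|_6 = 14 ⇒ 13
(2) 13|_6 = 2·6 + 1 ↦ 2·7 + 1|_7 = 15 ⇒ 14
(3) 14|_7 = 2·7 ↦ 2·8|_8 = 16 ⇒ 15
(4) 15|_8 = 8 + 7 ↦ 9 + 7|_9 = 16 ⇒ 15
(5) 15|_9 = 9 + 6 ↦ 10 + 6|_10 = 16 ⇒ 15
(6) 15|_10 = 10 + 5 ↦ 11 + 5|_11 = 16 ⇒ 15
(7) 15|_11 = 11 + 4 ↦ 12 + 4|_12 = 16 ⇒ 15
(8) 15|_12 = 12 + 3 ↦ 13 + 3|_13 = 16 ⇒ 15

0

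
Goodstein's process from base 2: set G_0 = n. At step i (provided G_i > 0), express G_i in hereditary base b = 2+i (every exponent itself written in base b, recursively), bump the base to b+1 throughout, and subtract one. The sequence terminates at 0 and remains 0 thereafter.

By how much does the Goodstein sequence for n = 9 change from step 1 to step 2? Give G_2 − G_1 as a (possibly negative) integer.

(0) 9|_2 = 2^(2 + 1) + 1 ↦ 3^(3 + 1) + 1|_3 = 82 ⇒ 81
(1) 81|_3 = 3^(3 + 1) ↦ 4^(4 + 1)|_4 = 1024 ⇒ 1023

942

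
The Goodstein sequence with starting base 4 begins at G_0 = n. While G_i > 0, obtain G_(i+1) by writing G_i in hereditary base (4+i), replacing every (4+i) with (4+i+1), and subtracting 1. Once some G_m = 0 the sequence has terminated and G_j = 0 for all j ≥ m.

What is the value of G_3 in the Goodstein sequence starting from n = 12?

G_0 = 12. HB_4(12) = 3·4. Bump = 15. G_1 = 14.
G_1 = 14. HB_5(14) = 2·5 + 4. Bump = 16. G_2 = 15.
G_2 = 15. HB_6(15) = 2·6 + 3. Bump = 17. G_3 = 16.
G_3 = 16. HB_7(16) = 2·7 + 2. Bump = 18. G_4 = 17.

16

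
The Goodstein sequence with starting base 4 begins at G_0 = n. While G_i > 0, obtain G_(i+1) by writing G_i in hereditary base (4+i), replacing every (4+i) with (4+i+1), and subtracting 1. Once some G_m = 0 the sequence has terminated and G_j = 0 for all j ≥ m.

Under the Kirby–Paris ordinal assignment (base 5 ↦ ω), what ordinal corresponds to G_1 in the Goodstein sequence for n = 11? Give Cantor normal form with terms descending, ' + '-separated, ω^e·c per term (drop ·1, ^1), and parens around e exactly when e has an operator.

ω·2 + 2

(0) 11|_4 = 2·4 + 3 ↦ 2·5 + 3|_5 = 13 ⇒ 12
(1) 12|_5 = 2·5 + 2 ↦ 2·6 + 2|_6 = 14 ⇒ 13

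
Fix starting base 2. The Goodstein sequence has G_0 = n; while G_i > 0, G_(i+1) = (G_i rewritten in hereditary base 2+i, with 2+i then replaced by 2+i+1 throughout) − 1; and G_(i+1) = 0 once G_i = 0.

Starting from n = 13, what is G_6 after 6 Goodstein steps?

G_0 = 13. HB_2(13) = 2^(2 + 1) + 2^2 + 1. Bump = 109. G_1 = 108.
G_1 = 108. HB_3(108) = 3^(3 + 1) + 3^3. Bump = 1280. G_2 = 1279.
G_2 = 1279. HB_4(1279) = 4^(4 + 1) + 3·4^3 + 3·4^2 + 3·4 + 3. Bump = 16093. G_3 = 16092.
G_3 = 16092. HB_5(16092) = 5^(5 + 1) + 3·5^3 + 3·5^2 + 3·5 + 2. Bump = 280712. G_4 = 280711.
G_4 = 280711. HB_6(280711) = 6^(6 + 1) + 3·6^3 + 3·6^2 + 3·6 + 1. Bump = 5765999. G_5 = 5765998.
G_5 = 5765998. HB_7(5765998) = 7^(7 + 1) + 3·7^3 + 3·7^2 + 3·7. Bump = 134219480. G_6 = 134219479.
G_6 = 134219479. HB_8(134219479) = 8^(8 + 1) + 3·8^3 + 3·8^2 + 2·8 + 7. Bump = 3486786856. G_7 = 3486786855.

134219479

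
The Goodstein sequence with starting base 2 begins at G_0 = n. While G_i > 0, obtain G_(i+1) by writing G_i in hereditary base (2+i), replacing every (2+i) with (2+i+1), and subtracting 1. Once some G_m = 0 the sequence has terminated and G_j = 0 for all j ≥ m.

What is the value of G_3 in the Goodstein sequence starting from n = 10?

15625

G_0=10  [base 2] 2^(2 + 1) + 2  →[2↦3]→  3^(3 + 1) + 3 = 84  −1 ⇒ G_1=83
G_1=83  [base 3] 3^(3 + 1) + 2  →[3↦4]→  4^(4 + 1) + 2 = 1026  −1 ⇒ G_2=1025
G_2=1025  [base 4] 4^(4 + 1) + 1  →[4↦5]→  5^(5 + 1) + 1 = 15626  −1 ⇒ G_3=15625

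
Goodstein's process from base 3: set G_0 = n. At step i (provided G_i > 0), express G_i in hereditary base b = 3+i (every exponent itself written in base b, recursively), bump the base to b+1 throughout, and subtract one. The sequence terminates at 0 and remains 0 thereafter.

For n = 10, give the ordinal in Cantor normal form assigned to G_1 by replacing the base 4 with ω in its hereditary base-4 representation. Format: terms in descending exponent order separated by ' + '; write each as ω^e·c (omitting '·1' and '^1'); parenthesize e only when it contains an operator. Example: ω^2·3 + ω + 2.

i=0: 10 = 3^2 + 1 (b=3); 3→4: 4^2 + 1 = 17; 17−1 = 16
i=1: 16 = 4^2 (b=4); 4→5: 5^2 = 25; 25−1 = 24

ω^2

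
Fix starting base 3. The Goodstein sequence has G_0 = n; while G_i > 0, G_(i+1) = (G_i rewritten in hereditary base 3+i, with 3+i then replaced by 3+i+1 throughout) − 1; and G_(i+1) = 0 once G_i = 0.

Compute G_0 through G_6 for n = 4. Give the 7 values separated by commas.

4, 4, 4, 3, 2, 1, 0

step 0: 4 = 3 + 1; sub 4 for 3: 4 + 1; = 5; G_1 = 5−1 = 4
step 1: 4 = 4; sub 5 for 4: 5; = 5; G_2 = 5−1 = 4
step 2: 4 = 4; sub 6 for 5: 4; = 4; G_3 = 4−1 = 3
step 3: 3 = 3; sub 7 for 6: 3; = 3; G_4 = 3−1 = 2
step 4: 2 = 2; sub 8 for 7: 2; = 2; G_5 = 2−1 = 1
step 5: 1 = 1; sub 9 for 8: 1; = 1; G_6 = 1−1 = 0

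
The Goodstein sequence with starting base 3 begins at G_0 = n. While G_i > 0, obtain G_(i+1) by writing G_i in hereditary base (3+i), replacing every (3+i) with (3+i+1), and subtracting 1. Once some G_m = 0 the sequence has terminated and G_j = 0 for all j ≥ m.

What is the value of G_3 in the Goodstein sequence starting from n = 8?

11

step 0: 8 = 2·3 + 2; sub 4 for 3: 2·4 + 2; = 10; G_1 = 10−1 = 9
step 1: 9 = 2·4 + 1; sub 5 for 4: 2·5 + 1; = 11; G_2 = 11−1 = 10
step 2: 10 = 2·5; sub 6 for 5: 2·6; = 12; G_3 = 12−1 = 11
step 3: 11 = 6 + 5; sub 7 for 6: 7 + 5; = 12; G_4 = 12−1 = 11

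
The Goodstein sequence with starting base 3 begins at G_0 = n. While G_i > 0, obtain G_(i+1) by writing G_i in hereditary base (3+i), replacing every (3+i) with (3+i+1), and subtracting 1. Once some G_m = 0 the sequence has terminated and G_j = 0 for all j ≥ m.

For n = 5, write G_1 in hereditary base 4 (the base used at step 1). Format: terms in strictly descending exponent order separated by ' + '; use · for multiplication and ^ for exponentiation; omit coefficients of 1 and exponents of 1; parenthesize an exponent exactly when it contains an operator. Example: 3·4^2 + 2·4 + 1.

5 —HB3→ 3 + 2 —bump→ 4 + 2 = 6 —(−1)→ 5
5 —HB4→ 4 + 1 —bump→ 5 + 1 = 6 —(−1)→ 5

4 + 1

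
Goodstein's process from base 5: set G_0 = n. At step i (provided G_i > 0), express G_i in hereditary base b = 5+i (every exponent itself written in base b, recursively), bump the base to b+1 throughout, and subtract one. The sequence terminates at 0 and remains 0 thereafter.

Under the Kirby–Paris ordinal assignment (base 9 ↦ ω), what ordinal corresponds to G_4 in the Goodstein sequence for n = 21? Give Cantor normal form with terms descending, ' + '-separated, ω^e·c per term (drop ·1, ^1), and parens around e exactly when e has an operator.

i=0: 21 = 4·5 + 1 (b=5); 5→6: 4·6 + 1 = 25; 25−1 = 24
i=1: 24 = 4·6 (b=6); 6→7: 4·7 = 28; 28−1 = 27
i=2: 27 = 3·7 + 6 (b=7); 7→8: 3·8 + 6 = 30; 30−1 = 29
i=3: 29 = 3·8 + 5 (b=8); 8→9: 3·9 + 5 = 32; 32−1 = 31
i=4: 31 = 3·9 + 4 (b=9); 9→10: 3·10 + 4 = 34; 34−1 = 33

ω·3 + 4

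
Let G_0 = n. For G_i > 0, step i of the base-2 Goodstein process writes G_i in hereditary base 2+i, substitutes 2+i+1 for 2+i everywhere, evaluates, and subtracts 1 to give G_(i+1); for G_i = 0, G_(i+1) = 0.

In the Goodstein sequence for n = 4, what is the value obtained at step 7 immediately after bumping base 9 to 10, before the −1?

G_0 = 4. HB_2(4) = 2^2. Bump = 27. G_1 = 26.
G_1 = 26. HB_3(26) = 2·3^2 + 2·3 + 2. Bump = 42. G_2 = 41.
G_2 = 41. HB_4(41) = 2·4^2 + 2·4 + 1. Bump = 61. G_3 = 60.
G_3 = 60. HB_5(60) = 2·5^2 + 2·5. Bump = 84. G_4 = 83.
G_4 = 83. HB_6(83) = 2·6^2 + 6 + 5. Bump = 110. G_5 = 109.
G_5 = 109. HB_7(109) = 2·7^2 + 7 + 4. Bump = 140. G_6 = 139.
G_6 = 139. HB_8(139) = 2·8^2 + 8 + 3. Bump = 174. G_7 = 173.
G_7 = 173. HB_9(173) = 2·9^2 + 9 + 2. Bump = 212. G_8 = 211.

212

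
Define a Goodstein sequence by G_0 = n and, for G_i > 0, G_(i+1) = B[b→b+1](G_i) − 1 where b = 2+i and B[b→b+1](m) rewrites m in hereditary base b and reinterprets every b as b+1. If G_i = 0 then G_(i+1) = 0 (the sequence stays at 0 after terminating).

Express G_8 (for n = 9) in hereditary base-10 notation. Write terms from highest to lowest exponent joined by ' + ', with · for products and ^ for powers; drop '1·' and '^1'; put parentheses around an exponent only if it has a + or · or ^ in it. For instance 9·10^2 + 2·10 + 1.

3·10^10 + 3·10^3 + 3·10^2 + 2·10 + 5

base 2: 9 = 2^(2 + 1) + 1; at 3: 3^(3 + 1) + 1 = 82; next = 81
base 3: 81 = 3^(3 + 1); at 4: 4^(4 + 1) = 1024; next = 1023
base 4: 1023 = 3·4^4 + 3·4^3 + 3·4^2 + 3·4 + 3; at 5: 3·5^5 + 3·5^3 + 3·5^2 + 3·5 + 3 = 9843; next = 9842
base 5: 9842 = 3·5^5 + 3·5^3 + 3·5^2 + 3·5 + 2; at 6: 3·6^6 + 3·6^3 + 3·6^2 + 3·6 + 2 = 140744; next = 140743
base 6: 140743 = 3·6^6 + 3·6^3 + 3·6^2 + 3·6 + 1; at 7: 3·7^7 + 3·7^3 + 3·7^2 + 3·7 + 1 = 2471827; next = 2471826
base 7: 2471826 = 3·7^7 + 3·7^3 + 3·7^2 + 3·7; at 8: 3·8^8 + 3·8^3 + 3·8^2 + 3·8 = 50333400; next = 50333399
base 8: 50333399 = 3·8^8 + 3·8^3 + 3·8^2 + 2·8 + 7; at 9: 3·9^9 + 3·9^3 + 3·9^2 + 2·9 + 7 = 1162263922; next = 1162263921
base 9: 1162263921 = 3·9^9 + 3·9^3 + 3·9^2 + 2·9 + 6; at 10: 3·10^10 + 3·10^3 + 3·10^2 + 2·10 + 6 = 30000003326; next = 30000003325
base 10: 30000003325 = 3·10^10 + 3·10^3 + 3·10^2 + 2·10 + 5; at 11: 3·11^11 + 3·11^3 + 3·11^2 + 2·11 + 5 = 855935016216; next = 855935016215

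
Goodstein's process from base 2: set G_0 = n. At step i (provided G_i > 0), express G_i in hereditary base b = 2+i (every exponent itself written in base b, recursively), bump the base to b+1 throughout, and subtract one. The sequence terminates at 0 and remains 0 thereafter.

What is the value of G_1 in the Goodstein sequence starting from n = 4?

26

step 0: 4 = 2^2; sub 3 for 2: 3^3; = 27; G_1 = 27−1 = 26
step 1: 26 = 2·3^2 + 2·3 + 2; sub 4 for 3: 2·4^2 + 2·4 + 2; = 42; G_2 = 42−1 = 41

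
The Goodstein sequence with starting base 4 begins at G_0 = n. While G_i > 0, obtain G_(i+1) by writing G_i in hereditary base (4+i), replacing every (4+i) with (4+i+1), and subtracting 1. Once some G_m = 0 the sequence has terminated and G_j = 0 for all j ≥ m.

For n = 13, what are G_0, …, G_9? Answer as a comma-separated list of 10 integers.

(0) 13|_4 = 3·4 + 1 ↦ 3·5 + 1|_5 = 16 ⇒ 15
(1) 15|_5 = 3·5 ↦ 3·6|_6 = 18 ⇒ 17
(2) 17|_6 = 2·6 + 5 ↦ 2·7 + 5|_7 = 19 ⇒ 18
(3) 18|_7 = 2·7 + 4 ↦ 2·8 + 4|_8 = 20 ⇒ 19
(4) 19|_8 = 2·8 + 3 ↦ 2·9 + 3|_9 = 21 ⇒ 20
(5) 20|_9 = 2·9 + 2 ↦ 2·10 + 2|_10 = 22 ⇒ 21
(6) 21|_10 = 2·10 + 1 ↦ 2·11 + 1|_11 = 23 ⇒ 22
(7) 22|_11 = 2·11 ↦ 2·12|_12 = 24 ⇒ 23
(8) 23|_12 = 12 + 11 ↦ 13 + 11|_13 = 24 ⇒ 23

13, 15, 17, 18, 19, 20, 21, 22, 23, 23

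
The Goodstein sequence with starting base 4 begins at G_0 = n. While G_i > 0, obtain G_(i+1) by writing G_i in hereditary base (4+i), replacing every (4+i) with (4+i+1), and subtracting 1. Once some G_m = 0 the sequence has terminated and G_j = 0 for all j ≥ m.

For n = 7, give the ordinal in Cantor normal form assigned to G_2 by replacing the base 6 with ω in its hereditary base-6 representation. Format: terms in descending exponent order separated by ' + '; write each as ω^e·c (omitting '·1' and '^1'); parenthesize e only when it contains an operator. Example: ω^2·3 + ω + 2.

(0) 7|_4 = 4 + 3 ↦ 5 + 3|_5 = 8 ⇒ 7
(1) 7|_5 = 5 + 2 ↦ 6 + 2|_6 = 8 ⇒ 7
(2) 7|_6 = 6 + 1 ↦ 7 + 1|_7 = 8 ⇒ 7

ω + 1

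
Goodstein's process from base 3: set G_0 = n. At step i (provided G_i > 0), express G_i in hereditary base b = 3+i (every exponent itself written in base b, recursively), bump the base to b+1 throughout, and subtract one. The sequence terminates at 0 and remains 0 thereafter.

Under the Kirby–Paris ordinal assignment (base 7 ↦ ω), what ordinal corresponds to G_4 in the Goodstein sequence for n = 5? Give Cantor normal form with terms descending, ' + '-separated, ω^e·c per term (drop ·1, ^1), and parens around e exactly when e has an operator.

(0) 5|_3 = 3 + 2 ↦ 4 + 2|_4 = 6 ⇒ 5
(1) 5|_4 = 4 + 1 ↦ 5 + 1|_5 = 6 ⇒ 5
(2) 5|_5 = 5 ↦ 6|_6 = 6 ⇒ 5
(3) 5|_6 = 5 ↦ 5|_7 = 5 ⇒ 4
(4) 4|_7 = 4 ↦ 4|_8 = 4 ⇒ 3

4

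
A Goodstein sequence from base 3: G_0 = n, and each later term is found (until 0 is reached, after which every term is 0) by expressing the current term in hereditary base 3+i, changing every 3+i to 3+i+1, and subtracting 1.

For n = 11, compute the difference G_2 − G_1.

8

base 3: 11 = 3^2 + 2; at 4: 4^2 + 2 = 18; next = 17
base 4: 17 = 4^2 + 1; at 5: 5^2 + 1 = 26; next = 25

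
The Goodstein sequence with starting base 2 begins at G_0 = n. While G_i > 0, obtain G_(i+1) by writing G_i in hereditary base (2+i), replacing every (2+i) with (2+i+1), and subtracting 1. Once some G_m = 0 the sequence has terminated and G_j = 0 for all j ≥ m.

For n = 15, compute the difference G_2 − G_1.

1172

base 2: 15 = 2^(2 + 1) + 2^2 + 2 + 1; at 3: 3^(3 + 1) + 3^3 + 3 + 1 = 112; next = 111
base 3: 111 = 3^(3 + 1) + 3^3 + 3; at 4: 4^(4 + 1) + 4^4 + 4 = 1284; next = 1283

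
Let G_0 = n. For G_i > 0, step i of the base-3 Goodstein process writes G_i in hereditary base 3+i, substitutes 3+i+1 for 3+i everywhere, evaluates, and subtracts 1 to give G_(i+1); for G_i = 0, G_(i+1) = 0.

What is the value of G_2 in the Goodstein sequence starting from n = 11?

i=0: 11 = 3^2 + 2 (b=3); 3→4: 4^2 + 2 = 18; 18−1 = 17
i=1: 17 = 4^2 + 1 (b=4); 4→5: 5^2 + 1 = 26; 26−1 = 25
i=2: 25 = 5^2 (b=5); 5→6: 6^2 = 36; 36−1 = 35

25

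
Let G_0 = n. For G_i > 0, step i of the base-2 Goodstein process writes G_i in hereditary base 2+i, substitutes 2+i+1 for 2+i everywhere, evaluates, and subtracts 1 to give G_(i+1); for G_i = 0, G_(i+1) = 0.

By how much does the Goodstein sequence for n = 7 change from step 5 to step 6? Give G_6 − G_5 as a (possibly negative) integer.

15953672

[0] 7 ≡ 2^2 + 2 + 1 (base 2). Lift 3: 31. −1: 30.
[1] 30 ≡ 3^3 + 3 (base 3). Lift 4: 260. −1: 259.
[2] 259 ≡ 4^4 + 3 (base 4). Lift 5: 3128. −1: 3127.
[3] 3127 ≡ 5^5 + 2 (base 5). Lift 6: 46658. −1: 46657.
[4] 46657 ≡ 6^6 + 1 (base 6). Lift 7: 823544. −1: 823543.
[5] 823543 ≡ 7^7 (base 7). Lift 8: 16777216. −1: 16777215.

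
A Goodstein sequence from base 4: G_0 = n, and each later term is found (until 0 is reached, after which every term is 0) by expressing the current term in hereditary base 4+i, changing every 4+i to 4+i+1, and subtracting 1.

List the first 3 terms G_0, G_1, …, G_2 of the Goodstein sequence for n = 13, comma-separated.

13 —HB4→ 3·4 + 1 —bump→ 3·5 + 1 = 16 —(−1)→ 15
15 —HB5→ 3·5 —bump→ 3·6 = 18 —(−1)→ 17

13, 15, 17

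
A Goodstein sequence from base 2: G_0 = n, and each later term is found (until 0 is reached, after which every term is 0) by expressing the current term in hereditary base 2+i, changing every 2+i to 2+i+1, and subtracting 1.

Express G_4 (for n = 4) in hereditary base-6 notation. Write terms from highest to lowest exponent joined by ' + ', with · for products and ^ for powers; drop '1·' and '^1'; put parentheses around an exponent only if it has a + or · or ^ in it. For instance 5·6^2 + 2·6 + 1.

i=0: 4 = 2^2 (b=2); 2→3: 3^3 = 27; 27−1 = 26
i=1: 26 = 2·3^2 + 2·3 + 2 (b=3); 3→4: 2·4^2 + 2·4 + 2 = 42; 42−1 = 41
i=2: 41 = 2·4^2 + 2·4 + 1 (b=4); 4→5: 2·5^2 + 2·5 + 1 = 61; 61−1 = 60
i=3: 60 = 2·5^2 + 2·5 (b=5); 5→6: 2·6^2 + 2·6 = 84; 84−1 = 83

2·6^2 + 6 + 5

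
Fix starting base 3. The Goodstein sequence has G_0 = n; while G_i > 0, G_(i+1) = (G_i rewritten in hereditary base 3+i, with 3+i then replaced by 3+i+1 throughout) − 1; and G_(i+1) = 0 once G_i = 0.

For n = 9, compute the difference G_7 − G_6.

G_0 = 9. HB_3(9) = 3^2. Bump = 16. G_1 = 15.
G_1 = 15. HB_4(15) = 3·4 + 3. Bump = 18. G_2 = 17.
G_2 = 17. HB_5(17) = 3·5 + 2. Bump = 20. G_3 = 19.
G_3 = 19. HB_6(19) = 3·6 + 1. Bump = 22. G_4 = 21.
G_4 = 21. HB_7(21) = 3·7. Bump = 24. G_5 = 23.
G_5 = 23. HB_8(23) = 2·8 + 7. Bump = 25. G_6 = 24.
G_6 = 24. HB_9(24) = 2·9 + 6. Bump = 26. G_7 = 25.

1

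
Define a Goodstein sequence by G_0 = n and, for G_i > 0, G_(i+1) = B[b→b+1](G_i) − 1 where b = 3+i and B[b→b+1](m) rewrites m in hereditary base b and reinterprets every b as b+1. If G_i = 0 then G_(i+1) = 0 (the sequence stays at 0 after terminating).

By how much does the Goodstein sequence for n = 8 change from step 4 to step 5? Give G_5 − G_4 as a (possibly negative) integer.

0

[0] 8 ≡ 2·3 + 2 (base 3). Lift 4: 10. −1: 9.
[1] 9 ≡ 2·4 + 1 (base 4). Lift 5: 11. −1: 10.
[2] 10 ≡ 2·5 (base 5). Lift 6: 12. −1: 11.
[3] 11 ≡ 6 + 5 (base 6). Lift 7: 12. −1: 11.
[4] 11 ≡ 7 + 4 (base 7). Lift 8: 12. −1: 11.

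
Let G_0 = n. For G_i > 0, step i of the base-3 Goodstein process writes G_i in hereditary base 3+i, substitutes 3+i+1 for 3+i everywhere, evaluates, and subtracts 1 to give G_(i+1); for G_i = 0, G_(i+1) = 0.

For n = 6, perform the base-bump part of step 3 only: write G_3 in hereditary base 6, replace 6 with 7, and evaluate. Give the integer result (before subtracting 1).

8

base 3: 6 = 2·3; at 4: 2·4 = 8; next = 7
base 4: 7 = 4 + 3; at 5: 5 + 3 = 8; next = 7
base 5: 7 = 5 + 2; at 6: 6 + 2 = 8; next = 7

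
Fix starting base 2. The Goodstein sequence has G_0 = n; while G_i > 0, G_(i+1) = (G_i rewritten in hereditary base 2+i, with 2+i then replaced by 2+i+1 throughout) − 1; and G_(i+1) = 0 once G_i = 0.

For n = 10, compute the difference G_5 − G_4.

3935819

10 —HB2→ 2^(2 + 1) + 2 —bump→ 3^(3 + 1) + 3 = 84 —(−1)→ 83
83 —HB3→ 3^(3 + 1) + 2 —bump→ 4^(4 + 1) + 2 = 1026 —(−1)→ 1025
1025 —HB4→ 4^(4 + 1) + 1 —bump→ 5^(5 + 1) + 1 = 15626 —(−1)→ 15625
15625 —HB5→ 5^(5 + 1) —bump→ 6^(6 + 1) = 279936 —(−1)→ 279935
279935 —HB6→ 5·6^6 + 5·6^5 + 5·6^4 + 5·6^3 + 5·6^2 + 5·6 + 5 —bump→ 5·7^7 + 5·7^5 + 5·7^4 + 5·7^3 + 5·7^2 + 5·7 + 5 = 4215755 —(−1)→ 4215754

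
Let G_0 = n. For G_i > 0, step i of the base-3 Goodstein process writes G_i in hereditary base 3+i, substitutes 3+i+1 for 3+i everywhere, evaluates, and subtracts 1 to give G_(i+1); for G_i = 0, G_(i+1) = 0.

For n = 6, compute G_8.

4

base 3: 6 = 2·3; at 4: 2·4 = 8; next = 7
base 4: 7 = 4 + 3; at 5: 5 + 3 = 8; next = 7
base 5: 7 = 5 + 2; at 6: 6 + 2 = 8; next = 7
base 6: 7 = 6 + 1; at 7: 7 + 1 = 8; next = 7
base 7: 7 = 7; at 8: 8 = 8; next = 7
base 8: 7 = 7; at 9: 7 = 7; next = 6
base 9: 6 = 6; at 10: 6 = 6; next = 5
base 10: 5 = 5; at 11: 5 = 5; next = 4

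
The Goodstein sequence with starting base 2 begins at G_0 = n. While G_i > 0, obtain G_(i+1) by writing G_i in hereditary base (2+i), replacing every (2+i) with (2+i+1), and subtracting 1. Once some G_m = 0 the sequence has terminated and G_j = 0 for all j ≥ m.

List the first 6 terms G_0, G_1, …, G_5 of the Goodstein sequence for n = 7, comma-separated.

G_0=7  [base 2] 2^2 + 2 + 1  →[2↦3]→  3^3 + 3 + 1 = 31  −1 ⇒ G_1=30
G_1=30  [base 3] 3^3 + 3  →[3↦4]→  4^4 + 4 = 260  −1 ⇒ G_2=259
G_2=259  [base 4] 4^4 + 3  →[4↦5]→  5^5 + 3 = 3128  −1 ⇒ G_3=3127
G_3=3127  [base 5] 5^5 + 2  →[5↦6]→  6^6 + 2 = 46658  −1 ⇒ G_4=46657
G_4=46657  [base 6] 6^6 + 1  →[6↦7]→  7^7 + 1 = 823544  −1 ⇒ G_5=823543

7, 30, 259, 3127, 46657, 823543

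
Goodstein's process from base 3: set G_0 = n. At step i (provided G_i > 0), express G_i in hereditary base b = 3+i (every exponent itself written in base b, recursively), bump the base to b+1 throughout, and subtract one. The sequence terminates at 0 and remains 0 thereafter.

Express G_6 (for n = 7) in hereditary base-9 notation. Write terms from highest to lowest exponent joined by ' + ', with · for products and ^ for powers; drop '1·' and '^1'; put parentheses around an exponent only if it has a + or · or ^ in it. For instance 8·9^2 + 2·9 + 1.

[0] 7 ≡ 2·3 + 1 (base 3). Lift 4: 9. −1: 8.
[1] 8 ≡ 2·4 (base 4). Lift 5: 10. −1: 9.
[2] 9 ≡ 5 + 4 (base 5). Lift 6: 10. −1: 9.
[3] 9 ≡ 6 + 3 (base 6). Lift 7: 10. −1: 9.
[4] 9 ≡ 7 + 2 (base 7). Lift 8: 10. −1: 9.
[5] 9 ≡ 8 + 1 (base 8). Lift 9: 10. −1: 9.
[6] 9 ≡ 9 (base 9). Lift 10: 10. −1: 9.

9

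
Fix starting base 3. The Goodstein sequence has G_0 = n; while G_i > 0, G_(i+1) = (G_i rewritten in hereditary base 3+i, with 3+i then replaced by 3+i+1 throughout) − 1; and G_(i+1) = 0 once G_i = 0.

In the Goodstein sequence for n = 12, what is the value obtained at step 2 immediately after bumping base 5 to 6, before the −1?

base 3: 12 = 3^2 + 3; at 4: 4^2 + 4 = 20; next = 19
base 4: 19 = 4^2 + 3; at 5: 5^2 + 3 = 28; next = 27

38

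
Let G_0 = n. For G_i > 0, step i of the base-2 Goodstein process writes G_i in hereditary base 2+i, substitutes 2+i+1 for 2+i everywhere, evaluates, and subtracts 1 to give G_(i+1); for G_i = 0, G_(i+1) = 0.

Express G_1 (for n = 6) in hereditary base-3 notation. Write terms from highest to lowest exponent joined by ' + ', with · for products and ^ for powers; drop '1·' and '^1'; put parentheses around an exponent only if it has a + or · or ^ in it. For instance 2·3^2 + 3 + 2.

G_0=6  [base 2] 2^2 + 2  →[2↦3]→  3^3 + 3 = 30  −1 ⇒ G_1=29
G_1=29  [base 3] 3^3 + 2  →[3↦4]→  4^4 + 2 = 258  −1 ⇒ G_2=257

3^3 + 2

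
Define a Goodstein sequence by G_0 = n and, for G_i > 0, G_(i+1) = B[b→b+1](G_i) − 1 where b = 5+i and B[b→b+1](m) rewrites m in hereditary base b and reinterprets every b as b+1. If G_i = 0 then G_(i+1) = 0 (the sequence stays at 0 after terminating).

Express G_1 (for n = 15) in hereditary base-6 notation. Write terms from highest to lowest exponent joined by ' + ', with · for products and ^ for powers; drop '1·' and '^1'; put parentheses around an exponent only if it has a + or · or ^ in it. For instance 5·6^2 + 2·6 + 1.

base 5: 15 = 3·5; at 6: 3·6 = 18; next = 17
base 6: 17 = 2·6 + 5; at 7: 2·7 + 5 = 19; next = 18

2·6 + 5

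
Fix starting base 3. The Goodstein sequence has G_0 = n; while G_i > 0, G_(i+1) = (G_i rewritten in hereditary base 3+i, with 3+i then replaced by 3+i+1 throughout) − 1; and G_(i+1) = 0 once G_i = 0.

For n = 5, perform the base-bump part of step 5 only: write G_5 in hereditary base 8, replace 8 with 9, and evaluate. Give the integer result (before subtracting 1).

3

G_0 = 5. HB_3(5) = 3 + 2. Bump = 6. G_1 = 5.
G_1 = 5. HB_4(5) = 4 + 1. Bump = 6. G_2 = 5.
G_2 = 5. HB_5(5) = 5. Bump = 6. G_3 = 5.
G_3 = 5. HB_6(5) = 5. Bump = 5. G_4 = 4.
G_4 = 4. HB_7(4) = 4. Bump = 4. G_5 = 3.
G_5 = 3. HB_8(3) = 3. Bump = 3. G_6 = 2.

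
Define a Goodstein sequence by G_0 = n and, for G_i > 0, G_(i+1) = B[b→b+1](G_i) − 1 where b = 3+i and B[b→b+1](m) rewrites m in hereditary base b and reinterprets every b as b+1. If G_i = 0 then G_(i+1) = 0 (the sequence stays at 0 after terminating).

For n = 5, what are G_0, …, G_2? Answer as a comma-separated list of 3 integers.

5, 5, 5

i=0: 5 = 3 + 2 (b=3); 3→4: 4 + 2 = 6; 6−1 = 5
i=1: 5 = 4 + 1 (b=4); 4→5: 5 + 1 = 6; 6−1 = 5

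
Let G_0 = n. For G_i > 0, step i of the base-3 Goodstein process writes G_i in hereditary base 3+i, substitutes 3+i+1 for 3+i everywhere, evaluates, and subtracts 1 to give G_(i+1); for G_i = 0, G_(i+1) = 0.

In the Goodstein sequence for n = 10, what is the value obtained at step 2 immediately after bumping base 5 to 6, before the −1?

28

G_0=10  [base 3] 3^2 + 1  →[3↦4]→  4^2 + 1 = 17  −1 ⇒ G_1=16
G_1=16  [base 4] 4^2  →[4↦5]→  5^2 = 25  −1 ⇒ G_2=24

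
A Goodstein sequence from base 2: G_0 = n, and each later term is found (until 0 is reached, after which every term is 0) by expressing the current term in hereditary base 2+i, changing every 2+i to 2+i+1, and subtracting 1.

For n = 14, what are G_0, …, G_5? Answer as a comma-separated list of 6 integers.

14, 110, 1281, 18750, 326591, 5862840

G_0 = 14. HB_2(14) = 2^(2 + 1) + 2^2 + 2. Bump = 111. G_1 = 110.
G_1 = 110. HB_3(110) = 3^(3 + 1) + 3^3 + 2. Bump = 1282. G_2 = 1281.
G_2 = 1281. HB_4(1281) = 4^(4 + 1) + 4^4 + 1. Bump = 18751. G_3 = 18750.
G_3 = 18750. HB_5(18750) = 5^(5 + 1) + 5^5. Bump = 326592. G_4 = 326591.
G_4 = 326591. HB_6(326591) = 6^(6 + 1) + 5·6^5 + 5·6^4 + 5·6^3 + 5·6^2 + 5·6 + 5. Bump = 5862841. G_5 = 5862840.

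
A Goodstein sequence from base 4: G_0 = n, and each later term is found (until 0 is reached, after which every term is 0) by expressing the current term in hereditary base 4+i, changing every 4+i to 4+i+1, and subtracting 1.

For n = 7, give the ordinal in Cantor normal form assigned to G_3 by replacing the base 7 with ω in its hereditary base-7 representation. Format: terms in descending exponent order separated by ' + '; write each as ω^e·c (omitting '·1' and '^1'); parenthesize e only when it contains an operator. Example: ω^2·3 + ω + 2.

[0] 7 ≡ 4 + 3 (base 4). Lift 5: 8. −1: 7.
[1] 7 ≡ 5 + 2 (base 5). Lift 6: 8. −1: 7.
[2] 7 ≡ 6 + 1 (base 6). Lift 7: 8. −1: 7.
[3] 7 ≡ 7 (base 7). Lift 8: 8. −1: 7.

ω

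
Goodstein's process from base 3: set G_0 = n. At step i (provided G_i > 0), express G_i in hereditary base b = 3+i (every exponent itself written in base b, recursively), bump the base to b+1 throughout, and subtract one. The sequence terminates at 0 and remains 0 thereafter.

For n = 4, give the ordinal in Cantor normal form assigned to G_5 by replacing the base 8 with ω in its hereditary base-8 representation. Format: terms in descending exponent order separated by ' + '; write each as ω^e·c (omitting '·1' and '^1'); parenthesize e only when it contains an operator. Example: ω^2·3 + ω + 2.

1

G_0 = 4. HB_3(4) = 3 + 1. Bump = 5. G_1 = 4.
G_1 = 4. HB_4(4) = 4. Bump = 5. G_2 = 4.
G_2 = 4. HB_5(4) = 4. Bump = 4. G_3 = 3.
G_3 = 3. HB_6(3) = 3. Bump = 3. G_4 = 2.
G_4 = 2. HB_7(2) = 2. Bump = 2. G_5 = 1.
G_5 = 1. HB_8(1) = 1. Bump = 1. G_6 = 0.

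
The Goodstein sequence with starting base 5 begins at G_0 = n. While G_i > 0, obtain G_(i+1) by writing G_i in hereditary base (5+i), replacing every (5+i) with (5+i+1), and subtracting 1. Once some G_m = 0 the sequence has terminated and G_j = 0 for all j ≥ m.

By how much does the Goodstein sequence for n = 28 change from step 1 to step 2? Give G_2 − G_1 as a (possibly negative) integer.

base 5: 28 = 5^2 + 3; at 6: 6^2 + 3 = 39; next = 38
base 6: 38 = 6^2 + 2; at 7: 7^2 + 2 = 51; next = 50

12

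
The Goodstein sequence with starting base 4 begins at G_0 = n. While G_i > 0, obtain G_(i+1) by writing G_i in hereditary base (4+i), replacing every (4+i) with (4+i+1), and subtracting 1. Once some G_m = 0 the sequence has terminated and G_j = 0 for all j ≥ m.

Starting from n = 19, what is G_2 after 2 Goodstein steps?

37

step 0: 19 = 4^2 + 3; sub 5 for 4: 5^2 + 3; = 28; G_1 = 28−1 = 27
step 1: 27 = 5^2 + 2; sub 6 for 5: 6^2 + 2; = 38; G_2 = 38−1 = 37
step 2: 37 = 6^2 + 1; sub 7 for 6: 7^2 + 1; = 50; G_3 = 50−1 = 49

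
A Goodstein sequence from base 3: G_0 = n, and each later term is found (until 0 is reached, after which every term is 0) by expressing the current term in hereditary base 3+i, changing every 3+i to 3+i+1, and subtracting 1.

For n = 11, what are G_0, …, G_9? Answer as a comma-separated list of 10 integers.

11, 17, 25, 35, 39, 43, 47, 51, 55, 59

step 0: 11 = 3^2 + 2; sub 4 for 3: 4^2 + 2; = 18; G_1 = 18−1 = 17
step 1: 17 = 4^2 + 1; sub 5 for 4: 5^2 + 1; = 26; G_2 = 26−1 = 25
step 2: 25 = 5^2; sub 6 for 5: 6^2; = 36; G_3 = 36−1 = 35
step 3: 35 = 5·6 + 5; sub 7 for 6: 5·7 + 5; = 40; G_4 = 40−1 = 39
step 4: 39 = 5·7 + 4; sub 8 for 7: 5·8 + 4; = 44; G_5 = 44−1 = 43
step 5: 43 = 5·8 + 3; sub 9 for 8: 5·9 + 3; = 48; G_6 = 48−1 = 47
step 6: 47 = 5·9 + 2; sub 10 for 9: 5·10 + 2; = 52; G_7 = 52−1 = 51
step 7: 51 = 5·10 + 1; sub 11 for 10: 5·11 + 1; = 56; G_8 = 56−1 = 55
step 8: 55 = 5·11; sub 12 for 11: 5·12; = 60; G_9 = 60−1 = 59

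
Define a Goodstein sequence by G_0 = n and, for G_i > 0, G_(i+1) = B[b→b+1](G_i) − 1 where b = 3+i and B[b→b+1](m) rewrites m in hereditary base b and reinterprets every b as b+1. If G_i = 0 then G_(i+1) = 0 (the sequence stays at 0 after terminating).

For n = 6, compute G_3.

7

6 —HB3→ 2·3 —bump→ 2·4 = 8 —(−1)→ 7
7 —HB4→ 4 + 3 —bump→ 5 + 3 = 8 —(−1)→ 7
7 —HB5→ 5 + 2 —bump→ 6 + 2 = 8 —(−1)→ 7
7 —HB6→ 6 + 1 —bump→ 7 + 1 = 8 —(−1)→ 7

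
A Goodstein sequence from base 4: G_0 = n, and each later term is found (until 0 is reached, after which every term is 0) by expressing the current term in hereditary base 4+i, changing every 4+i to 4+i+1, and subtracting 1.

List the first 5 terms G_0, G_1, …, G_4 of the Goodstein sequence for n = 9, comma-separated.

[0] 9 ≡ 2·4 + 1 (base 4). Lift 5: 11. −1: 10.
[1] 10 ≡ 2·5 (base 5). Lift 6: 12. −1: 11.
[2] 11 ≡ 6 + 5 (base 6). Lift 7: 12. −1: 11.
[3] 11 ≡ 7 + 4 (base 7). Lift 8: 12. −1: 11.

9, 10, 11, 11, 11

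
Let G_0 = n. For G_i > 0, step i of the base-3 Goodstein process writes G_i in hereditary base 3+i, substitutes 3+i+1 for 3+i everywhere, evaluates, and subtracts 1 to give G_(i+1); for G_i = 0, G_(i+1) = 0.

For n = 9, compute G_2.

17

(0) 9|_3 = 3^2 ↦ 4^2|_4 = 16 ⇒ 15
(1) 15|_4 = 3·4 + 3 ↦ 3·5 + 3|_5 = 18 ⇒ 17
(2) 17|_5 = 3·5 + 2 ↦ 3·6 + 2|_6 = 20 ⇒ 19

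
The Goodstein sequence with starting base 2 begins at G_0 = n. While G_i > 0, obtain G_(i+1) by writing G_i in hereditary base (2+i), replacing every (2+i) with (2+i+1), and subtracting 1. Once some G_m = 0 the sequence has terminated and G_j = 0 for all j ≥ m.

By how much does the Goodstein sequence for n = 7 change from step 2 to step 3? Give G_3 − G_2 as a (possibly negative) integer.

G_0 = 7. HB_2(7) = 2^2 + 2 + 1. Bump = 31. G_1 = 30.
G_1 = 30. HB_3(30) = 3^3 + 3. Bump = 260. G_2 = 259.
G_2 = 259. HB_4(259) = 4^4 + 3. Bump = 3128. G_3 = 3127.

2868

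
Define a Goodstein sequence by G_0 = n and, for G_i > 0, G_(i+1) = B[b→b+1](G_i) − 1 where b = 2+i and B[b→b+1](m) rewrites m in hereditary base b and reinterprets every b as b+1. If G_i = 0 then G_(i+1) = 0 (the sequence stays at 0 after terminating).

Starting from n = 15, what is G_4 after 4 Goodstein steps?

326593

G_0=15  [base 2] 2^(2 + 1) + 2^2 + 2 + 1  →[2↦3]→  3^(3 + 1) + 3^3 + 3 + 1 = 112  −1 ⇒ G_1=111
G_1=111  [base 3] 3^(3 + 1) + 3^3 + 3  →[3↦4]→  4^(4 + 1) + 4^4 + 4 = 1284  −1 ⇒ G_2=1283
G_2=1283  [base 4] 4^(4 + 1) + 4^4 + 3  →[4↦5]→  5^(5 + 1) + 5^5 + 3 = 18753  −1 ⇒ G_3=18752
G_3=18752  [base 5] 5^(5 + 1) + 5^5 + 2  →[5↦6]→  6^(6 + 1) + 6^6 + 2 = 326594  −1 ⇒ G_4=326593
G_4=326593  [base 6] 6^(6 + 1) + 6^6 + 1  →[6↦7]→  7^(7 + 1) + 7^7 + 1 = 6588345  −1 ⇒ G_5=6588344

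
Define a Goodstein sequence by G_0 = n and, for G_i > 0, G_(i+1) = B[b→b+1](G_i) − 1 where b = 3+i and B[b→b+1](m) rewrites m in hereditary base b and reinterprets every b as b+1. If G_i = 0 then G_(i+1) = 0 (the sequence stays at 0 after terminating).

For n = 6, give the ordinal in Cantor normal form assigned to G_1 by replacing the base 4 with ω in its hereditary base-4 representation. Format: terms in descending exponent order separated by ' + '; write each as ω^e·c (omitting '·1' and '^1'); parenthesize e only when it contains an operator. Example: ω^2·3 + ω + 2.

ω + 3

6 —HB3→ 2·3 —bump→ 2·4 = 8 —(−1)→ 7
7 —HB4→ 4 + 3 —bump→ 5 + 3 = 8 —(−1)→ 7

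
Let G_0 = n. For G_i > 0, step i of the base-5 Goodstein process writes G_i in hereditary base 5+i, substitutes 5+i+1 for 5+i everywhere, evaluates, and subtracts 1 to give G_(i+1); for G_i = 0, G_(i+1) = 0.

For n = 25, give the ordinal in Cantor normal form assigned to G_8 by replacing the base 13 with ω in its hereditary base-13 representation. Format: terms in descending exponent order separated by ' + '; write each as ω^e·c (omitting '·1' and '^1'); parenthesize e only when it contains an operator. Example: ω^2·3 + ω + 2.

i=0: 25 = 5^2 (b=5); 5→6: 6^2 = 36; 36−1 = 35
i=1: 35 = 5·6 + 5 (b=6); 6→7: 5·7 + 5 = 40; 40−1 = 39
i=2: 39 = 5·7 + 4 (b=7); 7→8: 5·8 + 4 = 44; 44−1 = 43
i=3: 43 = 5·8 + 3 (b=8); 8→9: 5·9 + 3 = 48; 48−1 = 47
i=4: 47 = 5·9 + 2 (b=9); 9→10: 5·10 + 2 = 52; 52−1 = 51
i=5: 51 = 5·10 + 1 (b=10); 10→11: 5·11 + 1 = 56; 56−1 = 55
i=6: 55 = 5·11 (b=11); 11→12: 5·12 = 60; 60−1 = 59
i=7: 59 = 4·12 + 11 (b=12); 12→13: 4·13 + 11 = 63; 63−1 = 62

ω·4 + 10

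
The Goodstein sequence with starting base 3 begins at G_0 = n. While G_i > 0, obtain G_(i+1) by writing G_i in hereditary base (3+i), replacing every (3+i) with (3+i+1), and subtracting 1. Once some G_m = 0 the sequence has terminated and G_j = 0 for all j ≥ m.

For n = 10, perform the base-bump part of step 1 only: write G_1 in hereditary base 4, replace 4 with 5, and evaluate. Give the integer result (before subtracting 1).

25

[0] 10 ≡ 3^2 + 1 (base 3). Lift 4: 17. −1: 16.
[1] 16 ≡ 4^2 (base 4). Lift 5: 25. −1: 24.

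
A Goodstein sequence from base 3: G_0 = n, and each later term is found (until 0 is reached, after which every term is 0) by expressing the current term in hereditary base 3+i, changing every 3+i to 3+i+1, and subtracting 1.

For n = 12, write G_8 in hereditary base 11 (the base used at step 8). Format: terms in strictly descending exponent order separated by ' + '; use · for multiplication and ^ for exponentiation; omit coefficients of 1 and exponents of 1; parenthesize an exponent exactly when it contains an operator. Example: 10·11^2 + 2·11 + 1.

base 3: 12 = 3^2 + 3; at 4: 4^2 + 4 = 20; next = 19
base 4: 19 = 4^2 + 3; at 5: 5^2 + 3 = 28; next = 27
base 5: 27 = 5^2 + 2; at 6: 6^2 + 2 = 38; next = 37
base 6: 37 = 6^2 + 1; at 7: 7^2 + 1 = 50; next = 49
base 7: 49 = 7^2; at 8: 8^2 = 64; next = 63
base 8: 63 = 7·8 + 7; at 9: 7·9 + 7 = 70; next = 69
base 9: 69 = 7·9 + 6; at 10: 7·10 + 6 = 76; next = 75
base 10: 75 = 7·10 + 5; at 11: 7·11 + 5 = 82; next = 81

7·11 + 4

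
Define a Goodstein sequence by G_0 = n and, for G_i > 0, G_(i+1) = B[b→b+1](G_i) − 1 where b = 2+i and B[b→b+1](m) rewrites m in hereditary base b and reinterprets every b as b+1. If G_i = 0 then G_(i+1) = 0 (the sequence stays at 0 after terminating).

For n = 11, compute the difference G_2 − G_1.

base 2: 11 = 2^(2 + 1) + 2 + 1; at 3: 3^(3 + 1) + 3 + 1 = 85; next = 84
base 3: 84 = 3^(3 + 1) + 3; at 4: 4^(4 + 1) + 4 = 1028; next = 1027

943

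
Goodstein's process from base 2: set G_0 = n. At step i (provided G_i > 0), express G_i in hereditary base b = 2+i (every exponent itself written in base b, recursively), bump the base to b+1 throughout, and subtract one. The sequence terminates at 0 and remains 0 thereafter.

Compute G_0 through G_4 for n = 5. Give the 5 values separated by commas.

5 —HB2→ 2^2 + 1 —bump→ 3^3 + 1 = 28 —(−1)→ 27
27 —HB3→ 3^3 —bump→ 4^4 = 256 —(−1)→ 255
255 —HB4→ 3·4^3 + 3·4^2 + 3·4 + 3 —bump→ 3·5^3 + 3·5^2 + 3·5 + 3 = 468 —(−1)→ 467
467 —HB5→ 3·5^3 + 3·5^2 + 3·5 + 2 —bump→ 3·6^3 + 3·6^2 + 3·6 + 2 = 776 —(−1)→ 775

5, 27, 255, 467, 775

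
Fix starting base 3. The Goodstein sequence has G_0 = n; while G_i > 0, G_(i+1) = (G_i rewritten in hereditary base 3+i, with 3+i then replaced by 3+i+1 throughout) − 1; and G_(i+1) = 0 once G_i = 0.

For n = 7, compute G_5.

9

base 3: 7 = 2·3 + 1; at 4: 2·4 + 1 = 9; next = 8
base 4: 8 = 2·4; at 5: 2·5 = 10; next = 9
base 5: 9 = 5 + 4; at 6: 6 + 4 = 10; next = 9
base 6: 9 = 6 + 3; at 7: 7 + 3 = 10; next = 9
base 7: 9 = 7 + 2; at 8: 8 + 2 = 10; next = 9
base 8: 9 = 8 + 1; at 9: 9 + 1 = 10; next = 9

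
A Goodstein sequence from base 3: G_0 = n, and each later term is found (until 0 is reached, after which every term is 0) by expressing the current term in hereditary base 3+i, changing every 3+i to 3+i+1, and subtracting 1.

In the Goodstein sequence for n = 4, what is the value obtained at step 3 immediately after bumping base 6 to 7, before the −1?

3

4 —HB3→ 3 + 1 —bump→ 4 + 1 = 5 —(−1)→ 4
4 —HB4→ 4 —bump→ 5 = 5 —(−1)→ 4
4 —HB5→ 4 —bump→ 4 = 4 —(−1)→ 3
3 —HB6→ 3 —bump→ 3 = 3 —(−1)→ 2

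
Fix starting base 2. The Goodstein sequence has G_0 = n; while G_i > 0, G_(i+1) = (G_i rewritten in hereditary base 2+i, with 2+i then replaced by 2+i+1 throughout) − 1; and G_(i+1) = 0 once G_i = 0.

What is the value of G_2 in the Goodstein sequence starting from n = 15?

(0) 15|_2 = 2^(2 + 1) + 2^2 + 2 + 1 ↦ 3^(3 + 1) + 3^3 + 3 + 1|_3 = 112 ⇒ 111
(1) 111|_3 = 3^(3 + 1) + 3^3 + 3 ↦ 4^(4 + 1) + 4^4 + 4|_4 = 1284 ⇒ 1283
(2) 1283|_4 = 4^(4 + 1) + 4^4 + 3 ↦ 5^(5 + 1) + 5^5 + 3|_5 = 18753 ⇒ 18752

1283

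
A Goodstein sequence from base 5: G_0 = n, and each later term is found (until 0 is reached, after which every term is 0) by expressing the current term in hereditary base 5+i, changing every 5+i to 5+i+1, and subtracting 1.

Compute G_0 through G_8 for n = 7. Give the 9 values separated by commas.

7 —HB5→ 5 + 2 —bump→ 6 + 2 = 8 —(−1)→ 7
7 —HB6→ 6 + 1 —bump→ 7 + 1 = 8 —(−1)→ 7
7 —HB7→ 7 —bump→ 8 = 8 —(−1)→ 7
7 —HB8→ 7 —bump→ 7 = 7 —(−1)→ 6
6 —HB9→ 6 —bump→ 6 = 6 —(−1)→ 5
5 —HB10→ 5 —bump→ 5 = 5 —(−1)→ 4
4 —HB11→ 4 —bump→ 4 = 4 —(−1)→ 3
3 —HB12→ 3 —bump→ 3 = 3 —(−1)→ 2

7, 7, 7, 7, 6, 5, 4, 3, 2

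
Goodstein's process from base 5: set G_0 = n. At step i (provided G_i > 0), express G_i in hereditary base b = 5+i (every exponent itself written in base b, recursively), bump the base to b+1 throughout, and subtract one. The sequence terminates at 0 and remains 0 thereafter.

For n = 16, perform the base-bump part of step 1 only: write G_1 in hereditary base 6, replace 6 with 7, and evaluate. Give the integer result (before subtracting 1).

i=0: 16 = 3·5 + 1 (b=5); 5→6: 3·6 + 1 = 19; 19−1 = 18
i=1: 18 = 3·6 (b=6); 6→7: 3·7 = 21; 21−1 = 20

21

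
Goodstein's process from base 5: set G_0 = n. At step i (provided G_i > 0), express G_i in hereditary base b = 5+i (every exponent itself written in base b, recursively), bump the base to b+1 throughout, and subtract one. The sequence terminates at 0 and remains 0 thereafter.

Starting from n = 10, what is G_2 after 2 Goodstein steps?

10 —HB5→ 2·5 —bump→ 2·6 = 12 —(−1)→ 11
11 —HB6→ 6 + 5 —bump→ 7 + 5 = 12 —(−1)→ 11
11 —HB7→ 7 + 4 —bump→ 8 + 4 = 12 —(−1)→ 11

11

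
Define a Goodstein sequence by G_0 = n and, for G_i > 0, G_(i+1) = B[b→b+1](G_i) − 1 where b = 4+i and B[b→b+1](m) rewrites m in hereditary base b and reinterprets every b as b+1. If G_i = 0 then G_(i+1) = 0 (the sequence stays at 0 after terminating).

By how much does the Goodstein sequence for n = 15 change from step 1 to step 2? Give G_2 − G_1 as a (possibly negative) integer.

(0) 15|_4 = 3·4 + 3 ↦ 3·5 + 3|_5 = 18 ⇒ 17
(1) 17|_5 = 3·5 + 2 ↦ 3·6 + 2|_6 = 20 ⇒ 19

2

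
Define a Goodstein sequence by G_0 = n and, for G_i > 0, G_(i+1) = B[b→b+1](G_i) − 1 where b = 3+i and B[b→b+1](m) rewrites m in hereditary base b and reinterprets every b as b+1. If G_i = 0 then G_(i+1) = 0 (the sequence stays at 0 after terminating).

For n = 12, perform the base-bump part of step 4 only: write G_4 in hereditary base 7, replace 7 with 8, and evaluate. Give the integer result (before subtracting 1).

step 0: 12 = 3^2 + 3; sub 4 for 3: 4^2 + 4; = 20; G_1 = 20−1 = 19
step 1: 19 = 4^2 + 3; sub 5 for 4: 5^2 + 3; = 28; G_2 = 28−1 = 27
step 2: 27 = 5^2 + 2; sub 6 for 5: 6^2 + 2; = 38; G_3 = 38−1 = 37
step 3: 37 = 6^2 + 1; sub 7 for 6: 7^2 + 1; = 50; G_4 = 50−1 = 49

64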